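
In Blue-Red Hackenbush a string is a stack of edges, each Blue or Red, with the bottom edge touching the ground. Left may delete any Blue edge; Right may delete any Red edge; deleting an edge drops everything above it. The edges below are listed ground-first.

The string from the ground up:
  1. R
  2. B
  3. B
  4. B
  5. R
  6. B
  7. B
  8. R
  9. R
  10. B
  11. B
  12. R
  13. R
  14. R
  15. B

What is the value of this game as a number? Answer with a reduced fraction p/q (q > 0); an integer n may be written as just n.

value_1 [R]  L=[(no moves)]  R=[0]  -> -1
value_2 [RB]  L=[-1]  R=[0]  -> -1/2
value_3 [RBB]  L=[-1, -1/2]  R=[0]  -> -1/4
value_4 [RBBB]  L=[-1, -1/2, -1/4]  R=[0]  -> -1/8
value_5 [RBBBR]  L=[-1, -1/2, -1/4]  R=[-1/8, 0]  -> -3/16
value_6 [RBBBRB]  L=[-1, -1/2, -1/4, -3/16]  R=[-1/8, 0]  -> -5/32
value_7 [RBBBRBB]  L=[-1, -1/2, -1/4, -3/16, -5/32]  R=[-1/8, 0]  -> -9/64
value_8 [RBBBRBBR]  L=[-1, -1/2, -1/4, -3/16, -5/32]  R=[-9/64, -1/8, 0]  -> -19/128
value_9 [RBBBRBBRR]  L=[-1, -1/2, -1/4, -3/16, -5/32]  R=[-19/128, -9/64, -1/8, 0]  -> -39/256
value_10 [RBBBRBBRRB]  L=[-1, -1/2, -1/4, -3/16, -5/32, -39/256]  R=[-19/128, -9/64, -1/8, 0]  -> -77/512
value_11 [RBBBRBBRRBB]  L=[-1, -1/2, -1/4, -3/16, -5/32, -39/256, -77/512]  R=[-19/128, -9/64, -1/8, 0]  -> -153/1024
value_12 [RBBBRBBRRBBR]  L=[-1, -1/2, -1/4, -3/16, -5/32, -39/256, -77/512]  R=[-153/1024, -19/128, -9/64, -1/8, 0]  -> -307/2048
value_13 [RBBBRBBRRBBRR]  L=[-1, -1/2, -1/4, -3/16, -5/32, -39/256, -77/512]  R=[-307/2048, -153/1024, -19/128, -9/64, -1/8, 0]  -> -615/4096
value_14 [RBBBRBBRRBBRRR]  L=[-1, -1/2, -1/4, -3/16, -5/32, -39/256, -77/512]  R=[-615/4096, -307/2048, -153/1024, -19/128, -9/64, -1/8, 0]  -> -1231/8192
value_15 [RBBBRBBRRBBRRRB]  L=[-1, -1/2, -1/4, -3/16, -5/32, -39/256, -77/512, -1231/8192]  R=[-615/4096, -307/2048, -153/1024, -19/128, -9/64, -1/8, 0]  -> -2461/16384

-2461/16384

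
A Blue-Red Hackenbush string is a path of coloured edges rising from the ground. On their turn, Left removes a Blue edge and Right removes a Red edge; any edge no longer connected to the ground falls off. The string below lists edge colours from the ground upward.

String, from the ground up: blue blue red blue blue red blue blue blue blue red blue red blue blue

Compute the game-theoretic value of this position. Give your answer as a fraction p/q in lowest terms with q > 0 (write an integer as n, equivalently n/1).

15319/8192

Prefix values for blue blue red blue blue red blue blue blue blue red blue red blue blue via {L|R} + simplicity:
1 of 15 · b · max L 0 · min R +∞ ⇒ 1
2 of 15 · bb · max L 1 · min R +∞ ⇒ 2
3 of 15 · bbr · max L 1 · min R 2 ⇒ 3/2
4 of 15 · bbrb · max L 3/2 · min R 2 ⇒ 7/4
5 of 15 · bbrbb · max L 7/4 · min R 2 ⇒ 15/8
6 of 15 · bbrbbr · max L 7/4 · min R 15/8 ⇒ 29/16
7 of 15 · bbrbbrb · max L 29/16 · min R 15/8 ⇒ 59/32
8 of 15 · bbrbbrbb · max L 59/32 · min R 15/8 ⇒ 119/64
9 of 15 · bbrbbrbbb · max L 119/64 · min R 15/8 ⇒ 239/128
10 of 15 · bbrbbrbbbb · max L 239/128 · min R 15/8 ⇒ 479/256
11 of 15 · bbrbbrbbbbr · max L 239/128 · min R 479/256 ⇒ 957/512
12 of 15 · bbrbbrbbbbrb · max L 957/512 · min R 479/256 ⇒ 1915/1024
13 of 15 · bbrbbrbbbbrbr · max L 957/512 · min R 1915/1024 ⇒ 3829/2048
14 of 15 · bbrbbrbbbbrbrb · max L 3829/2048 · min R 1915/1024 ⇒ 7659/4096
15 of 15 · bbrbbrbbbbrbrbb · max L 7659/4096 · min R 1915/1024 ⇒ 15319/8192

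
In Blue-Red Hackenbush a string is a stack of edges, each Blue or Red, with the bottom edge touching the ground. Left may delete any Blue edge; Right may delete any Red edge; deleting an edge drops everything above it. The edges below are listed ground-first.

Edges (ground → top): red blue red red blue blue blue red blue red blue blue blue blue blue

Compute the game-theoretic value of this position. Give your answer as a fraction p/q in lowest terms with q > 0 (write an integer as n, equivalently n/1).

-12609/16384

Build g(s[:k]) for k = 1..15, string s = red blue red red blue blue blue red blue red blue blue blue blue blue.
g(r) = {  | 0 } = -1
g(rb) = { -1 | 0 } = -1/2
g(rbr) = { -1 | -1/2 0 } = -3/4
g(rbrr) = { -1 | -3/4 -1/2 0 } = -7/8
g(rbrrb) = { -1 -7/8 | -3/4 -1/2 0 } = -13/16
g(rbrrbb) = { -1 -7/8 -13/16 | -3/4 -1/2 0 } = -25/32
g(rbrrbbb) = { -1 -7/8 -13/16 -25/32 | -3/4 -1/2 0 } = -49/64
g(rbrrbbbr) = { -1 -7/8 -13/16 -25/32 | -49/64 -3/4 -1/2 0 } = -99/128
g(rbrrbbbrb) = { -1 -7/8 -13/16 -25/32 -99/128 | -49/64 -3/4 -1/2 0 } = -197/256
g(rbrrbbbrbr) = { -1 -7/8 -13/16 -25/32 -99/128 | -197/256 -49/64 -3/4 -1/2 0 } = -395/512
g(rbrrbbbrbrb) = { -1 -7/8 -13/16 -25/32 -99/128 -395/512 | -197/256 -49/64 -3/4 -1/2 0 } = -789/1024
g(rbrrbbbrbrbb) = { -1 -7/8 -13/16 -25/32 -99/128 -395/512 -789/1024 | -197/256 -49/64 -3/4 -1/2 0 } = -1577/2048
g(rbrrbbbrbrbbb) = { -1 -7/8 -13/16 -25/32 -99/128 -395/512 -789/1024 -1577/2048 | -197/256 -49/64 -3/4 -1/2 0 } = -3153/4096
g(rbrrbbbrbrbbbb) = { -1 -7/8 -13/16 -25/32 -99/128 -395/512 -789/1024 -1577/2048 -3153/4096 | -197/256 -49/64 -3/4 -1/2 0 } = -6305/8192
g(rbrrbbbrbrbbbbb) = { -1 -7/8 -13/16 -25/32 -99/128 -395/512 -789/1024 -1577/2048 -3153/4096 -6305/8192 | -197/256 -49/64 -3/4 -1/2 0 } = -12609/16384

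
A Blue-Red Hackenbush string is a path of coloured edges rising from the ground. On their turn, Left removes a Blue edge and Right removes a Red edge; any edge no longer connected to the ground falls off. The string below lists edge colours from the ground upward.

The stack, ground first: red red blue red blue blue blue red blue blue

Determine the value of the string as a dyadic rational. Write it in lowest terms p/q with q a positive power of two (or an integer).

-393/256

step 1: add red to get r; options L={  } R={ 0 } gives -1
step 2: add red to get rr; options L={  } R={ -1, 0 } gives -2
step 3: add blue to get rrb; options L={ -2 } R={ -1, 0 } gives -3/2
step 4: add red to get rrbr; options L={ -2 } R={ -3/2, -1, 0 } gives -7/4
step 5: add blue to get rrbrb; options L={ -2, -7/4 } R={ -3/2, -1, 0 } gives -13/8
step 6: add blue to get rrbrbb; options L={ -2, -7/4, -13/8 } R={ -3/2, -1, 0 } gives -25/16
step 7: add blue to get rrbrbbb; options L={ -2, -7/4, -13/8, -25/16 } R={ -3/2, -1, 0 } gives -49/32
step 8: add red to get rrbrbbbr; options L={ -2, -7/4, -13/8, -25/16 } R={ -49/32, -3/2, -1, 0 } gives -99/64
step 9: add blue to get rrbrbbbrb; options L={ -2, -7/4, -13/8, -25/16, -99/64 } R={ -49/32, -3/2, -1, 0 } gives -197/128
step 10: add blue to get rrbrbbbrbb; options L={ -2, -7/4, -13/8, -25/16, -99/64, -197/128 } R={ -49/32, -3/2, -1, 0 } gives -393/256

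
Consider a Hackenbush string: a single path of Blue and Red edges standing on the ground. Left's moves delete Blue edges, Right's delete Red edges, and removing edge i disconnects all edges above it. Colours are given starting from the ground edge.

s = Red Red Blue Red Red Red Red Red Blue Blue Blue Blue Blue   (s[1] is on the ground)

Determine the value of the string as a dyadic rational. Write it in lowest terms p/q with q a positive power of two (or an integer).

Prefix values for Red Red Blue Red Red Red Red Red Blue Blue Blue Blue Blue via {L|R} + simplicity:
G_1 [R]  L=[]  R=[0]  so -1
G_2 [RR]  L=[]  R=[-1 0]  so -2
G_3 [RRB]  L=[-2]  R=[-1 0]  so -3/2
G_4 [RRBR]  L=[-2]  R=[-3/2 -1 0]  so -7/4
G_5 [RRBRR]  L=[-2]  R=[-7/4 -3/2 -1 0]  so -15/8
G_6 [RRBRRR]  L=[-2]  R=[-15/8 -7/4 -3/2 -1 0]  so -31/16
G_7 [RRBRRRR]  L=[-2]  R=[-31/16 -15/8 -7/4 -3/2 -1 0]  so -63/32
G_8 [RRBRRRRR]  L=[-2]  R=[-63/32 -31/16 -15/8 -7/4 -3/2 -1 0]  so -127/64
G_9 [RRBRRRRRB]  L=[-2 -127/64]  R=[-63/32 -31/16 -15/8 -7/4 -3/2 -1 0]  so -253/128
G_10 [RRBRRRRRBB]  L=[-2 -127/64 -253/128]  R=[-63/32 -31/16 -15/8 -7/4 -3/2 -1 0]  so -505/256
G_11 [RRBRRRRRBBB]  L=[-2 -127/64 -253/128 -505/256]  R=[-63/32 -31/16 -15/8 -7/4 -3/2 -1 0]  so -1009/512
G_12 [RRBRRRRRBBBB]  L=[-2 -127/64 -253/128 -505/256 -1009/512]  R=[-63/32 -31/16 -15/8 -7/4 -3/2 -1 0]  so -2017/1024
G_13 [RRBRRRRRBBBBB]  L=[-2 -127/64 -253/128 -505/256 -1009/512 -2017/1024]  R=[-63/32 -31/16 -15/8 -7/4 -3/2 -1 0]  so -4033/2048

-4033/2048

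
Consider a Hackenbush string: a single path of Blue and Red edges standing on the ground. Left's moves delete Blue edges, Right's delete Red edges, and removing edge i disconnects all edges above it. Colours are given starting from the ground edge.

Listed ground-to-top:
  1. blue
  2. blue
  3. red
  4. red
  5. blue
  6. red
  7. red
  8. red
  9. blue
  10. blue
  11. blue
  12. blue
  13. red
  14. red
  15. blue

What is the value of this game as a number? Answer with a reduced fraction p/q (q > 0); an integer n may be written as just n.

v(b) = { 0 | (no moves) } -> 1
v(bb) = { 0; 1 | (no moves) } -> 2
v(bbr) = { 0; 1 | 2 } -> 3/2
v(bbrr) = { 0; 1 | 3/2; 2 } -> 5/4
v(bbrrb) = { 0; 1; 5/4 | 3/2; 2 } -> 11/8
v(bbrrbr) = { 0; 1; 5/4 | 11/8; 3/2; 2 } -> 21/16
v(bbrrbrr) = { 0; 1; 5/4 | 21/16; 11/8; 3/2; 2 } -> 41/32
v(bbrrbrrr) = { 0; 1; 5/4 | 41/32; 21/16; 11/8; 3/2; 2 } -> 81/64
v(bbrrbrrrb) = { 0; 1; 5/4; 81/64 | 41/32; 21/16; 11/8; 3/2; 2 } -> 163/128
v(bbrrbrrrbb) = { 0; 1; 5/4; 81/64; 163/128 | 41/32; 21/16; 11/8; 3/2; 2 } -> 327/256
v(bbrrbrrrbbb) = { 0; 1; 5/4; 81/64; 163/128; 327/256 | 41/32; 21/16; 11/8; 3/2; 2 } -> 655/512
v(bbrrbrrrbbbb) = { 0; 1; 5/4; 81/64; 163/128; 327/256; 655/512 | 41/32; 21/16; 11/8; 3/2; 2 } -> 1311/1024
v(bbrrbrrrbbbbr) = { 0; 1; 5/4; 81/64; 163/128; 327/256; 655/512 | 1311/1024; 41/32; 21/16; 11/8; 3/2; 2 } -> 2621/2048
v(bbrrbrrrbbbbrr) = { 0; 1; 5/4; 81/64; 163/128; 327/256; 655/512 | 2621/2048; 1311/1024; 41/32; 21/16; 11/8; 3/2; 2 } -> 5241/4096
v(bbrrbrrrbbbbrrb) = { 0; 1; 5/4; 81/64; 163/128; 327/256; 655/512; 5241/4096 | 2621/2048; 1311/1024; 41/32; 21/16; 11/8; 3/2; 2 } -> 10483/8192

10483/8192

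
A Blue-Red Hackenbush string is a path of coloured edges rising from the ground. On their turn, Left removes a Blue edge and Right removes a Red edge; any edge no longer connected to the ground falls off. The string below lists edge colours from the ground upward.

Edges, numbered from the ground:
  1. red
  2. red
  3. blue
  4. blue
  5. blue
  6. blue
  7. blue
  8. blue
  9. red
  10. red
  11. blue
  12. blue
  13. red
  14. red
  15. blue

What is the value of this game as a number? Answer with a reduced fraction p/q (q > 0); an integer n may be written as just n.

-8397/8192

r: Left {  }, Right { 0 } → simplest -1
rr: Left {  }, Right { -1 0 } → simplest -2
rrb: Left { -2 }, Right { -1 0 } → simplest -3/2
rrbb: Left { -2 -3/2 }, Right { -1 0 } → simplest -5/4
rrbbb: Left { -2 -3/2 -5/4 }, Right { -1 0 } → simplest -9/8
rrbbbb: Left { -2 -3/2 -5/4 -9/8 }, Right { -1 0 } → simplest -17/16
rrbbbbb: Left { -2 -3/2 -5/4 -9/8 -17/16 }, Right { -1 0 } → simplest -33/32
rrbbbbbb: Left { -2 -3/2 -5/4 -9/8 -17/16 -33/32 }, Right { -1 0 } → simplest -65/64
rrbbbbbbr: Left { -2 -3/2 -5/4 -9/8 -17/16 -33/32 }, Right { -65/64 -1 0 } → simplest -131/128
rrbbbbbbrr: Left { -2 -3/2 -5/4 -9/8 -17/16 -33/32 }, Right { -131/128 -65/64 -1 0 } → simplest -263/256
rrbbbbbbrrb: Left { -2 -3/2 -5/4 -9/8 -17/16 -33/32 -263/256 }, Right { -131/128 -65/64 -1 0 } → simplest -525/512
rrbbbbbbrrbb: Left { -2 -3/2 -5/4 -9/8 -17/16 -33/32 -263/256 -525/512 }, Right { -131/128 -65/64 -1 0 } → simplest -1049/1024
rrbbbbbbrrbbr: Left { -2 -3/2 -5/4 -9/8 -17/16 -33/32 -263/256 -525/512 }, Right { -1049/1024 -131/128 -65/64 -1 0 } → simplest -2099/2048
rrbbbbbbrrbbrr: Left { -2 -3/2 -5/4 -9/8 -17/16 -33/32 -263/256 -525/512 }, Right { -2099/2048 -1049/1024 -131/128 -65/64 -1 0 } → simplest -4199/4096
rrbbbbbbrrbbrrb: Left { -2 -3/2 -5/4 -9/8 -17/16 -33/32 -263/256 -525/512 -4199/4096 }, Right { -2099/2048 -1049/1024 -131/128 -65/64 -1 0 } → simplest -8397/8192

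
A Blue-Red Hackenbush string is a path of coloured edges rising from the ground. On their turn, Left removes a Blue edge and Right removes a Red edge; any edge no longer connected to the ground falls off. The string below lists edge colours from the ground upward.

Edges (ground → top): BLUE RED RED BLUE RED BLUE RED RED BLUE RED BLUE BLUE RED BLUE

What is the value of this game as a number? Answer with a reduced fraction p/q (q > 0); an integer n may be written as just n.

Recurse on prefixes of the 14-edge string BLUE RED RED BLUE RED BLUE RED RED BLUE RED BLUE BLUE RED BLUE:
G(B) = { 0 | none } — 1
G(BR) = { 0 | 1 } — 1/2
G(BRR) = { 0 | 1/2, 1 } — 1/4
G(BRRB) = { 0, 1/4 | 1/2, 1 } — 3/8
G(BRRBR) = { 0, 1/4 | 3/8, 1/2, 1 } — 5/16
G(BRRBRB) = { 0, 1/4, 5/16 | 3/8, 1/2, 1 } — 11/32
G(BRRBRBR) = { 0, 1/4, 5/16 | 11/32, 3/8, 1/2, 1 } — 21/64
G(BRRBRBRR) = { 0, 1/4, 5/16 | 21/64, 11/32, 3/8, 1/2, 1 } — 41/128
G(BRRBRBRRB) = { 0, 1/4, 5/16, 41/128 | 21/64, 11/32, 3/8, 1/2, 1 } — 83/256
G(BRRBRBRRBR) = { 0, 1/4, 5/16, 41/128 | 83/256, 21/64, 11/32, 3/8, 1/2, 1 } — 165/512
G(BRRBRBRRBRB) = { 0, 1/4, 5/16, 41/128, 165/512 | 83/256, 21/64, 11/32, 3/8, 1/2, 1 } — 331/1024
G(BRRBRBRRBRBB) = { 0, 1/4, 5/16, 41/128, 165/512, 331/1024 | 83/256, 21/64, 11/32, 3/8, 1/2, 1 } — 663/2048
G(BRRBRBRRBRBBR) = { 0, 1/4, 5/16, 41/128, 165/512, 331/1024 | 663/2048, 83/256, 21/64, 11/32, 3/8, 1/2, 1 } — 1325/4096
G(BRRBRBRRBRBBRB) = { 0, 1/4, 5/16, 41/128, 165/512, 331/1024, 1325/4096 | 663/2048, 83/256, 21/64, 11/32, 3/8, 1/2, 1 } — 2651/8192

2651/8192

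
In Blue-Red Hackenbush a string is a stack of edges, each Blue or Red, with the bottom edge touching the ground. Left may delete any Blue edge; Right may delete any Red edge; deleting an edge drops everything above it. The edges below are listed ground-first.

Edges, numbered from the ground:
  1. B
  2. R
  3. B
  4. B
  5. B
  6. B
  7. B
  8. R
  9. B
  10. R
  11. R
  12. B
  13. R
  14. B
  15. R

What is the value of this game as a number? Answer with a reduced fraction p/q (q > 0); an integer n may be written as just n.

Build G(s[:k]) for k = 1..15, string s = B R B B B B B R B R R B R B R.
step 1: add B to get B; options L={ 0 } R={ (no moves) } => 1
step 2: add R to get BR; options L={ 0 } R={ 1 } => 1/2
step 3: add B to get BRB; options L={ 0,1/2 } R={ 1 } => 3/4
step 4: add B to get BRBB; options L={ 0,1/2,3/4 } R={ 1 } => 7/8
step 5: add B to get BRBBB; options L={ 0,1/2,3/4,7/8 } R={ 1 } => 15/16
step 6: add B to get BRBBBB; options L={ 0,1/2,3/4,7/8,15/16 } R={ 1 } => 31/32
step 7: add B to get BRBBBBB; options L={ 0,1/2,3/4,7/8,15/16,31/32 } R={ 1 } => 63/64
step 8: add R to get BRBBBBBR; options L={ 0,1/2,3/4,7/8,15/16,31/32 } R={ 63/64,1 } => 125/128
step 9: add B to get BRBBBBBRB; options L={ 0,1/2,3/4,7/8,15/16,31/32,125/128 } R={ 63/64,1 } => 251/256
step 10: add R to get BRBBBBBRBR; options L={ 0,1/2,3/4,7/8,15/16,31/32,125/128 } R={ 251/256,63/64,1 } => 501/512
step 11: add R to get BRBBBBBRBRR; options L={ 0,1/2,3/4,7/8,15/16,31/32,125/128 } R={ 501/512,251/256,63/64,1 } => 1001/1024
step 12: add B to get BRBBBBBRBRRB; options L={ 0,1/2,3/4,7/8,15/16,31/32,125/128,1001/1024 } R={ 501/512,251/256,63/64,1 } => 2003/2048
step 13: add R to get BRBBBBBRBRRBR; options L={ 0,1/2,3/4,7/8,15/16,31/32,125/128,1001/1024 } R={ 2003/2048,501/512,251/256,63/64,1 } => 4005/4096
step 14: add B to get BRBBBBBRBRRBRB; options L={ 0,1/2,3/4,7/8,15/16,31/32,125/128,1001/1024,4005/4096 } R={ 2003/2048,501/512,251/256,63/64,1 } => 8011/8192
step 15: add R to get BRBBBBBRBRRBRBR; options L={ 0,1/2,3/4,7/8,15/16,31/32,125/128,1001/1024,4005/4096 } R={ 8011/8192,2003/2048,501/512,251/256,63/64,1 } => 16021/16384

16021/16384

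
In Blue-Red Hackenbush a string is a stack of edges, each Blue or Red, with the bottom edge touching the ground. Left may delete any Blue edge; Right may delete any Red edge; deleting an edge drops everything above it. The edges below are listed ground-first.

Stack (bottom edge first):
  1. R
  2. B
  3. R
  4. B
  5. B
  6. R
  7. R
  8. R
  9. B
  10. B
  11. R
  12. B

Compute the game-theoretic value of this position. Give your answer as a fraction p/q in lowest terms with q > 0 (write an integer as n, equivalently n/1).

-1253/2048

val_1 [R]  L=[∅]  R=[0]  — -1
val_2 [RB]  L=[-1]  R=[0]  — -1/2
val_3 [RBR]  L=[-1]  R=[-1/2 0]  — -3/4
val_4 [RBRB]  L=[-1 -3/4]  R=[-1/2 0]  — -5/8
val_5 [RBRBB]  L=[-1 -3/4 -5/8]  R=[-1/2 0]  — -9/16
val_6 [RBRBBR]  L=[-1 -3/4 -5/8]  R=[-9/16 -1/2 0]  — -19/32
val_7 [RBRBBRR]  L=[-1 -3/4 -5/8]  R=[-19/32 -9/16 -1/2 0]  — -39/64
val_8 [RBRBBRRR]  L=[-1 -3/4 -5/8]  R=[-39/64 -19/32 -9/16 -1/2 0]  — -79/128
val_9 [RBRBBRRRB]  L=[-1 -3/4 -5/8 -79/128]  R=[-39/64 -19/32 -9/16 -1/2 0]  — -157/256
val_10 [RBRBBRRRBB]  L=[-1 -3/4 -5/8 -79/128 -157/256]  R=[-39/64 -19/32 -9/16 -1/2 0]  — -313/512
val_11 [RBRBBRRRBBR]  L=[-1 -3/4 -5/8 -79/128 -157/256]  R=[-313/512 -39/64 -19/32 -9/16 -1/2 0]  — -627/1024
val_12 [RBRBBRRRBBRB]  L=[-1 -3/4 -5/8 -79/128 -157/256 -627/1024]  R=[-313/512 -39/64 -19/32 -9/16 -1/2 0]  — -1253/2048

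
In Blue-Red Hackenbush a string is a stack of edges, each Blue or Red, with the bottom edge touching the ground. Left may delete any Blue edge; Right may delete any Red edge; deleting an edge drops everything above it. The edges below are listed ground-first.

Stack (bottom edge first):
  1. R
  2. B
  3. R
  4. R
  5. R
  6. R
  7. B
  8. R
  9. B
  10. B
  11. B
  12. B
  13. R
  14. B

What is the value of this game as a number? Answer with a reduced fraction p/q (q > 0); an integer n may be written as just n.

-7813/8192

edge 1 of 14 (R): { ∅ | 0 } so -1
edge 2 of 14 (B): { -1 | 0 } so -1/2
edge 3 of 14 (R): { -1 | -1/2; 0 } so -3/4
edge 4 of 14 (R): { -1 | -3/4; -1/2; 0 } so -7/8
edge 5 of 14 (R): { -1 | -7/8; -3/4; -1/2; 0 } so -15/16
edge 6 of 14 (R): { -1 | -15/16; -7/8; -3/4; -1/2; 0 } so -31/32
edge 7 of 14 (B): { -1; -31/32 | -15/16; -7/8; -3/4; -1/2; 0 } so -61/64
edge 8 of 14 (R): { -1; -31/32 | -61/64; -15/16; -7/8; -3/4; -1/2; 0 } so -123/128
edge 9 of 14 (B): { -1; -31/32; -123/128 | -61/64; -15/16; -7/8; -3/4; -1/2; 0 } so -245/256
edge 10 of 14 (B): { -1; -31/32; -123/128; -245/256 | -61/64; -15/16; -7/8; -3/4; -1/2; 0 } so -489/512
edge 11 of 14 (B): { -1; -31/32; -123/128; -245/256; -489/512 | -61/64; -15/16; -7/8; -3/4; -1/2; 0 } so -977/1024
edge 12 of 14 (B): { -1; -31/32; -123/128; -245/256; -489/512; -977/1024 | -61/64; -15/16; -7/8; -3/4; -1/2; 0 } so -1953/2048
edge 13 of 14 (R): { -1; -31/32; -123/128; -245/256; -489/512; -977/1024 | -1953/2048; -61/64; -15/16; -7/8; -3/4; -1/2; 0 } so -3907/4096
edge 14 of 14 (B): { -1; -31/32; -123/128; -245/256; -489/512; -977/1024; -3907/4096 | -1953/2048; -61/64; -15/16; -7/8; -3/4; -1/2; 0 } so -7813/8192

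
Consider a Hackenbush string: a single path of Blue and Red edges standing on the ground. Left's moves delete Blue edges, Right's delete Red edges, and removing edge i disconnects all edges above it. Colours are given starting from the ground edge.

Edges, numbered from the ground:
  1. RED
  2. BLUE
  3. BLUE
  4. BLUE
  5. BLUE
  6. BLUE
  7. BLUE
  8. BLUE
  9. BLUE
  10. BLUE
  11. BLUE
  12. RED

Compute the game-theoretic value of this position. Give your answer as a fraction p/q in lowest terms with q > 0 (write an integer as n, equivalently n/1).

-3/2048

val_1 [R]  L=[∅]  R=[0]  => -1
val_2 [RB]  L=[-1]  R=[0]  => -1/2
val_3 [RBB]  L=[-1 -1/2]  R=[0]  => -1/4
val_4 [RBBB]  L=[-1 -1/2 -1/4]  R=[0]  => -1/8
val_5 [RBBBB]  L=[-1 -1/2 -1/4 -1/8]  R=[0]  => -1/16
val_6 [RBBBBB]  L=[-1 -1/2 -1/4 -1/8 -1/16]  R=[0]  => -1/32
val_7 [RBBBBBB]  L=[-1 -1/2 -1/4 -1/8 -1/16 -1/32]  R=[0]  => -1/64
val_8 [RBBBBBBB]  L=[-1 -1/2 -1/4 -1/8 -1/16 -1/32 -1/64]  R=[0]  => -1/128
val_9 [RBBBBBBBB]  L=[-1 -1/2 -1/4 -1/8 -1/16 -1/32 -1/64 -1/128]  R=[0]  => -1/256
val_10 [RBBBBBBBBB]  L=[-1 -1/2 -1/4 -1/8 -1/16 -1/32 -1/64 -1/128 -1/256]  R=[0]  => -1/512
val_11 [RBBBBBBBBBB]  L=[-1 -1/2 -1/4 -1/8 -1/16 -1/32 -1/64 -1/128 -1/256 -1/512]  R=[0]  => -1/1024
val_12 [RBBBBBBBBBBR]  L=[-1 -1/2 -1/4 -1/8 -1/16 -1/32 -1/64 -1/128 -1/256 -1/512]  R=[-1/1024 0]  => -3/2048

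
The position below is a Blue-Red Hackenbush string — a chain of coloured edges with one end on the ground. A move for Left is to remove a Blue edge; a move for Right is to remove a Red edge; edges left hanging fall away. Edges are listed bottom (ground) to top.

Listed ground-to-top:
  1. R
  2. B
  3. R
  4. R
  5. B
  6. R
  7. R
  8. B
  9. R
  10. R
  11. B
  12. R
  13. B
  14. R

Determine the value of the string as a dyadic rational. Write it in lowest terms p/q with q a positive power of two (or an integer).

1 of 14 · R · max L −∞ · min R 0 -> -1
2 of 14 · RB · max L -1 · min R 0 -> -1/2
3 of 14 · RBR · max L -1 · min R -1/2 -> -3/4
4 of 14 · RBRR · max L -1 · min R -3/4 -> -7/8
5 of 14 · RBRRB · max L -7/8 · min R -3/4 -> -13/16
6 of 14 · RBRRBR · max L -7/8 · min R -13/16 -> -27/32
7 of 14 · RBRRBRR · max L -7/8 · min R -27/32 -> -55/64
8 of 14 · RBRRBRRB · max L -55/64 · min R -27/32 -> -109/128
9 of 14 · RBRRBRRBR · max L -55/64 · min R -109/128 -> -219/256
10 of 14 · RBRRBRRBRR · max L -55/64 · min R -219/256 -> -439/512
11 of 14 · RBRRBRRBRRB · max L -439/512 · min R -219/256 -> -877/1024
12 of 14 · RBRRBRRBRRBR · max L -439/512 · min R -877/1024 -> -1755/2048
13 of 14 · RBRRBRRBRRBRB · max L -1755/2048 · min R -877/1024 -> -3509/4096
14 of 14 · RBRRBRRBRRBRBR · max L -1755/2048 · min R -3509/4096 -> -7019/8192

-7019/8192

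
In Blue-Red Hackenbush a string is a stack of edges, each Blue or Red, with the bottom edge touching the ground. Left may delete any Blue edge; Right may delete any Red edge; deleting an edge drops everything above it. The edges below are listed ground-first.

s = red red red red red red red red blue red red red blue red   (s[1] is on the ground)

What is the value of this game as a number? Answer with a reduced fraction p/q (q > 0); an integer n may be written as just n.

val(r) = { none | 0 } -> -1
val(rr) = { none | -1, 0 } -> -2
val(rrr) = { none | -2, -1, 0 } -> -3
val(rrrr) = { none | -3, -2, -1, 0 } -> -4
val(rrrrr) = { none | -4, -3, -2, -1, 0 } -> -5
val(rrrrrr) = { none | -5, -4, -3, -2, -1, 0 } -> -6
val(rrrrrrr) = { none | -6, -5, -4, -3, -2, -1, 0 } -> -7
val(rrrrrrrr) = { none | -7, -6, -5, -4, -3, -2, -1, 0 } -> -8
val(rrrrrrrrb) = { -8 | -7, -6, -5, -4, -3, -2, -1, 0 } -> -15/2
val(rrrrrrrrbr) = { -8 | -15/2, -7, -6, -5, -4, -3, -2, -1, 0 } -> -31/4
val(rrrrrrrrbrr) = { -8 | -31/4, -15/2, -7, -6, -5, -4, -3, -2, -1, 0 } -> -63/8
val(rrrrrrrrbrrr) = { -8 | -63/8, -31/4, -15/2, -7, -6, -5, -4, -3, -2, -1, 0 } -> -127/16
val(rrrrrrrrbrrrb) = { -8, -127/16 | -63/8, -31/4, -15/2, -7, -6, -5, -4, -3, -2, -1, 0 } -> -253/32
val(rrrrrrrrbrrrbr) = { -8, -127/16 | -253/32, -63/8, -31/4, -15/2, -7, -6, -5, -4, -3, -2, -1, 0 } -> -507/64

-507/64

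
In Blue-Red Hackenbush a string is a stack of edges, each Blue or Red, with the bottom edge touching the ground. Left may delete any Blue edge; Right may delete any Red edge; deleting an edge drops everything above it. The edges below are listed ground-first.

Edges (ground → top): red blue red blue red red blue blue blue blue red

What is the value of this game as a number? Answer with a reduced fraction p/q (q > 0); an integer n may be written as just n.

r: Left { ∅ }, Right { 0 } → simplest -1
rb: Left { -1 }, Right { 0 } → simplest -1/2
rbr: Left { -1 }, Right { -1/2; 0 } → simplest -3/4
rbrb: Left { -1; -3/4 }, Right { -1/2; 0 } → simplest -5/8
rbrbr: Left { -1; -3/4 }, Right { -5/8; -1/2; 0 } → simplest -11/16
rbrbrr: Left { -1; -3/4 }, Right { -11/16; -5/8; -1/2; 0 } → simplest -23/32
rbrbrrb: Left { -1; -3/4; -23/32 }, Right { -11/16; -5/8; -1/2; 0 } → simplest -45/64
rbrbrrbb: Left { -1; -3/4; -23/32; -45/64 }, Right { -11/16; -5/8; -1/2; 0 } → simplest -89/128
rbrbrrbbb: Left { -1; -3/4; -23/32; -45/64; -89/128 }, Right { -11/16; -5/8; -1/2; 0 } → simplest -177/256
rbrbrrbbbb: Left { -1; -3/4; -23/32; -45/64; -89/128; -177/256 }, Right { -11/16; -5/8; -1/2; 0 } → simplest -353/512
rbrbrrbbbbr: Left { -1; -3/4; -23/32; -45/64; -89/128; -177/256 }, Right { -353/512; -11/16; -5/8; -1/2; 0 } → simplest -707/1024

-707/1024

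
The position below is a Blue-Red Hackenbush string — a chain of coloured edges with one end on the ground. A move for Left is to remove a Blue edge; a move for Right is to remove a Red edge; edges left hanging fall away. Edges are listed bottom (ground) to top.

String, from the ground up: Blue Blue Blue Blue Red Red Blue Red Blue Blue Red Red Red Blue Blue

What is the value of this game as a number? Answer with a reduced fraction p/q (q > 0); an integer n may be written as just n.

6855/2048

Recurse on prefixes of the 15-edge string Blue Blue Blue Blue Red Red Blue Red Blue Blue Red Red Red Blue Blue:
edge 1 of 15 (Blue): { 0 | ∅ } ⇒ 1
edge 2 of 15 (Blue): { 0,1 | ∅ } ⇒ 2
edge 3 of 15 (Blue): { 0,1,2 | ∅ } ⇒ 3
edge 4 of 15 (Blue): { 0,1,2,3 | ∅ } ⇒ 4
edge 5 of 15 (Red): { 0,1,2,3 | 4 } ⇒ 7/2
edge 6 of 15 (Red): { 0,1,2,3 | 7/2,4 } ⇒ 13/4
edge 7 of 15 (Blue): { 0,1,2,3,13/4 | 7/2,4 } ⇒ 27/8
edge 8 of 15 (Red): { 0,1,2,3,13/4 | 27/8,7/2,4 } ⇒ 53/16
edge 9 of 15 (Blue): { 0,1,2,3,13/4,53/16 | 27/8,7/2,4 } ⇒ 107/32
edge 10 of 15 (Blue): { 0,1,2,3,13/4,53/16,107/32 | 27/8,7/2,4 } ⇒ 215/64
edge 11 of 15 (Red): { 0,1,2,3,13/4,53/16,107/32 | 215/64,27/8,7/2,4 } ⇒ 429/128
edge 12 of 15 (Red): { 0,1,2,3,13/4,53/16,107/32 | 429/128,215/64,27/8,7/2,4 } ⇒ 857/256
edge 13 of 15 (Red): { 0,1,2,3,13/4,53/16,107/32 | 857/256,429/128,215/64,27/8,7/2,4 } ⇒ 1713/512
edge 14 of 15 (Blue): { 0,1,2,3,13/4,53/16,107/32,1713/512 | 857/256,429/128,215/64,27/8,7/2,4 } ⇒ 3427/1024
edge 15 of 15 (Blue): { 0,1,2,3,13/4,53/16,107/32,1713/512,3427/1024 | 857/256,429/128,215/64,27/8,7/2,4 } ⇒ 6855/2048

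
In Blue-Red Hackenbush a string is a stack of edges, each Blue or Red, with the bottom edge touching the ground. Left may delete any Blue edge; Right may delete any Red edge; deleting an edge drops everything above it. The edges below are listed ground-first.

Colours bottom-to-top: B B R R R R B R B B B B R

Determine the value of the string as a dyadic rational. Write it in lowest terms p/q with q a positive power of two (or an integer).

2237/2048

1 of 13 · B · max L 0 · min R +∞ => 1
2 of 13 · BB · max L 1 · min R +∞ => 2
3 of 13 · BBR · max L 1 · min R 2 => 3/2
4 of 13 · BBRR · max L 1 · min R 3/2 => 5/4
5 of 13 · BBRRR · max L 1 · min R 5/4 => 9/8
6 of 13 · BBRRRR · max L 1 · min R 9/8 => 17/16
7 of 13 · BBRRRRB · max L 17/16 · min R 9/8 => 35/32
8 of 13 · BBRRRRBR · max L 17/16 · min R 35/32 => 69/64
9 of 13 · BBRRRRBRB · max L 69/64 · min R 35/32 => 139/128
10 of 13 · BBRRRRBRBB · max L 139/128 · min R 35/32 => 279/256
11 of 13 · BBRRRRBRBBB · max L 279/256 · min R 35/32 => 559/512
12 of 13 · BBRRRRBRBBBB · max L 559/512 · min R 35/32 => 1119/1024
13 of 13 · BBRRRRBRBBBBR · max L 559/512 · min R 1119/1024 => 2237/2048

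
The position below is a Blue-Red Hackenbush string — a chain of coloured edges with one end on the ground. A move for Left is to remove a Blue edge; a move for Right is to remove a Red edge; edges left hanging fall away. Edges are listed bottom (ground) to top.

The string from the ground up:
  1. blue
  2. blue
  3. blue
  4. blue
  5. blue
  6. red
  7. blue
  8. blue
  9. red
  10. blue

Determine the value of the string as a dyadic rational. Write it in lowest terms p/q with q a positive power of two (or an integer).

155/32

Prefix values for blue blue blue blue blue red blue blue red blue via {L|R} + simplicity:
b: Left { 0 }, Right { — } → simplest 1
bb: Left { 0,1 }, Right { — } → simplest 2
bbb: Left { 0,1,2 }, Right { — } → simplest 3
bbbb: Left { 0,1,2,3 }, Right { — } → simplest 4
bbbbb: Left { 0,1,2,3,4 }, Right { — } → simplest 5
bbbbbr: Left { 0,1,2,3,4 }, Right { 5 } → simplest 9/2
bbbbbrb: Left { 0,1,2,3,4,9/2 }, Right { 5 } → simplest 19/4
bbbbbrbb: Left { 0,1,2,3,4,9/2,19/4 }, Right { 5 } → simplest 39/8
bbbbbrbbr: Left { 0,1,2,3,4,9/2,19/4 }, Right { 39/8,5 } → simplest 77/16
bbbbbrbbrb: Left { 0,1,2,3,4,9/2,19/4,77/16 }, Right { 39/8,5 } → simplest 155/32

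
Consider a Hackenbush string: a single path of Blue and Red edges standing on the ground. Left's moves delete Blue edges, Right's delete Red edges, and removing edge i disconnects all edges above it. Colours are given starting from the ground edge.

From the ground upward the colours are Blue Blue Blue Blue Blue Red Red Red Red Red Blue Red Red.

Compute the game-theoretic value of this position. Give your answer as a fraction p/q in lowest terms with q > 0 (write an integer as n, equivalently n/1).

1033/256

Prefix values for Blue Blue Blue Blue Blue Red Red Red Red Red Blue Red Red via {L|R} + simplicity:
1 of 13 · B · max L 0 · min R +∞ => 1
2 of 13 · BB · max L 1 · min R +∞ => 2
3 of 13 · BBB · max L 2 · min R +∞ => 3
4 of 13 · BBBB · max L 3 · min R +∞ => 4
5 of 13 · BBBBB · max L 4 · min R +∞ => 5
6 of 13 · BBBBBR · max L 4 · min R 5 => 9/2
7 of 13 · BBBBBRR · max L 4 · min R 9/2 => 17/4
8 of 13 · BBBBBRRR · max L 4 · min R 17/4 => 33/8
9 of 13 · BBBBBRRRR · max L 4 · min R 33/8 => 65/16
10 of 13 · BBBBBRRRRR · max L 4 · min R 65/16 => 129/32
11 of 13 · BBBBBRRRRRB · max L 129/32 · min R 65/16 => 259/64
12 of 13 · BBBBBRRRRRBR · max L 129/32 · min R 259/64 => 517/128
13 of 13 · BBBBBRRRRRBRR · max L 129/32 · min R 517/128 => 1033/256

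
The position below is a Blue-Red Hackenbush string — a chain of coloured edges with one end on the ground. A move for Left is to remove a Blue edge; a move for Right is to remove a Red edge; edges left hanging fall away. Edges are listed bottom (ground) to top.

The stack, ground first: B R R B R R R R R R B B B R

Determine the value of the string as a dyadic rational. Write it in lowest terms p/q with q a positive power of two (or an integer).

2077/8192

Build G(s[:k]) for k = 1..14, string s = B R R B R R R R R R B B B R.
B: Left { 0 }, Right { none } so simplest 1
BR: Left { 0 }, Right { 1 } so simplest 1/2
BRR: Left { 0 }, Right { 1/2 1 } so simplest 1/4
BRRB: Left { 0 1/4 }, Right { 1/2 1 } so simplest 3/8
BRRBR: Left { 0 1/4 }, Right { 3/8 1/2 1 } so simplest 5/16
BRRBRR: Left { 0 1/4 }, Right { 5/16 3/8 1/2 1 } so simplest 9/32
BRRBRRR: Left { 0 1/4 }, Right { 9/32 5/16 3/8 1/2 1 } so simplest 17/64
BRRBRRRR: Left { 0 1/4 }, Right { 17/64 9/32 5/16 3/8 1/2 1 } so simplest 33/128
BRRBRRRRR: Left { 0 1/4 }, Right { 33/128 17/64 9/32 5/16 3/8 1/2 1 } so simplest 65/256
BRRBRRRRRR: Left { 0 1/4 }, Right { 65/256 33/128 17/64 9/32 5/16 3/8 1/2 1 } so simplest 129/512
BRRBRRRRRRB: Left { 0 1/4 129/512 }, Right { 65/256 33/128 17/64 9/32 5/16 3/8 1/2 1 } so simplest 259/1024
BRRBRRRRRRBB: Left { 0 1/4 129/512 259/1024 }, Right { 65/256 33/128 17/64 9/32 5/16 3/8 1/2 1 } so simplest 519/2048
BRRBRRRRRRBBB: Left { 0 1/4 129/512 259/1024 519/2048 }, Right { 65/256 33/128 17/64 9/32 5/16 3/8 1/2 1 } so simplest 1039/4096
BRRBRRRRRRBBBR: Left { 0 1/4 129/512 259/1024 519/2048 }, Right { 1039/4096 65/256 33/128 17/64 9/32 5/16 3/8 1/2 1 } so simplest 2077/8192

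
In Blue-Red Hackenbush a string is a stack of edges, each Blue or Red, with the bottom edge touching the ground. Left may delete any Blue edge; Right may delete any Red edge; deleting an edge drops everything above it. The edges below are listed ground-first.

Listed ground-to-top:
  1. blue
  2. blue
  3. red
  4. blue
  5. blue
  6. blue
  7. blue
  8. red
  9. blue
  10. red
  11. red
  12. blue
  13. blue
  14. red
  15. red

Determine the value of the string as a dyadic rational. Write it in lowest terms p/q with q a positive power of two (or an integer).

16025/8192

b: Left { 0 }, Right { — } -> simplest 1
bb: Left { 0,1 }, Right { — } -> simplest 2
bbr: Left { 0,1 }, Right { 2 } -> simplest 3/2
bbrb: Left { 0,1,3/2 }, Right { 2 } -> simplest 7/4
bbrbb: Left { 0,1,3/2,7/4 }, Right { 2 } -> simplest 15/8
bbrbbb: Left { 0,1,3/2,7/4,15/8 }, Right { 2 } -> simplest 31/16
bbrbbbb: Left { 0,1,3/2,7/4,15/8,31/16 }, Right { 2 } -> simplest 63/32
bbrbbbbr: Left { 0,1,3/2,7/4,15/8,31/16 }, Right { 63/32,2 } -> simplest 125/64
bbrbbbbrb: Left { 0,1,3/2,7/4,15/8,31/16,125/64 }, Right { 63/32,2 } -> simplest 251/128
bbrbbbbrbr: Left { 0,1,3/2,7/4,15/8,31/16,125/64 }, Right { 251/128,63/32,2 } -> simplest 501/256
bbrbbbbrbrr: Left { 0,1,3/2,7/4,15/8,31/16,125/64 }, Right { 501/256,251/128,63/32,2 } -> simplest 1001/512
bbrbbbbrbrrb: Left { 0,1,3/2,7/4,15/8,31/16,125/64,1001/512 }, Right { 501/256,251/128,63/32,2 } -> simplest 2003/1024
bbrbbbbrbrrbb: Left { 0,1,3/2,7/4,15/8,31/16,125/64,1001/512,2003/1024 }, Right { 501/256,251/128,63/32,2 } -> simplest 4007/2048
bbrbbbbrbrrbbr: Left { 0,1,3/2,7/4,15/8,31/16,125/64,1001/512,2003/1024 }, Right { 4007/2048,501/256,251/128,63/32,2 } -> simplest 8013/4096
bbrbbbbrbrrbbrr: Left { 0,1,3/2,7/4,15/8,31/16,125/64,1001/512,2003/1024 }, Right { 8013/4096,4007/2048,501/256,251/128,63/32,2 } -> simplest 16025/8192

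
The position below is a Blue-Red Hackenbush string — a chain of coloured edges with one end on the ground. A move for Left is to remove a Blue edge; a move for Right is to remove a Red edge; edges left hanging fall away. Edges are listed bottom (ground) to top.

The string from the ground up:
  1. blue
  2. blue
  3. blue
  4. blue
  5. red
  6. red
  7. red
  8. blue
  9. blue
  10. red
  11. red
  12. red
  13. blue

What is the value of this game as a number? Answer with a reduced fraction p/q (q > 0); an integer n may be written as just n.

1635/512

edge 1 of 13 (blue): { 0 | (no moves) } -> 1
edge 2 of 13 (blue): { 0 1 | (no moves) } -> 2
edge 3 of 13 (blue): { 0 1 2 | (no moves) } -> 3
edge 4 of 13 (blue): { 0 1 2 3 | (no moves) } -> 4
edge 5 of 13 (red): { 0 1 2 3 | 4 } -> 7/2
edge 6 of 13 (red): { 0 1 2 3 | 7/2 4 } -> 13/4
edge 7 of 13 (red): { 0 1 2 3 | 13/4 7/2 4 } -> 25/8
edge 8 of 13 (blue): { 0 1 2 3 25/8 | 13/4 7/2 4 } -> 51/16
edge 9 of 13 (blue): { 0 1 2 3 25/8 51/16 | 13/4 7/2 4 } -> 103/32
edge 10 of 13 (red): { 0 1 2 3 25/8 51/16 | 103/32 13/4 7/2 4 } -> 205/64
edge 11 of 13 (red): { 0 1 2 3 25/8 51/16 | 205/64 103/32 13/4 7/2 4 } -> 409/128
edge 12 of 13 (red): { 0 1 2 3 25/8 51/16 | 409/128 205/64 103/32 13/4 7/2 4 } -> 817/256
edge 13 of 13 (blue): { 0 1 2 3 25/8 51/16 817/256 | 409/128 205/64 103/32 13/4 7/2 4 } -> 1635/512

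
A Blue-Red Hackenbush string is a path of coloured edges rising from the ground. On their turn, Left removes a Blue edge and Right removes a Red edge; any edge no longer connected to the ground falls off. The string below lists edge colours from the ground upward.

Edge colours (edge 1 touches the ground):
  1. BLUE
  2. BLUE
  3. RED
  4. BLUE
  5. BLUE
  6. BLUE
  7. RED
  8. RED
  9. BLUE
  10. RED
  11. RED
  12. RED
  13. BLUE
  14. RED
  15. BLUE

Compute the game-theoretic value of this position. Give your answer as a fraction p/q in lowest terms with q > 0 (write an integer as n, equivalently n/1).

15499/8192

Build v(s[:k]) for k = 1..15, string s = BLUE BLUE RED BLUE BLUE BLUE RED RED BLUE RED RED RED BLUE RED BLUE.
step 1: add BLUE to get B; options L={ 0 } R={ (no moves) } ⇒ 1
step 2: add BLUE to get BB; options L={ 0; 1 } R={ (no moves) } ⇒ 2
step 3: add RED to get BBR; options L={ 0; 1 } R={ 2 } ⇒ 3/2
step 4: add BLUE to get BBRB; options L={ 0; 1; 3/2 } R={ 2 } ⇒ 7/4
step 5: add BLUE to get BBRBB; options L={ 0; 1; 3/2; 7/4 } R={ 2 } ⇒ 15/8
step 6: add BLUE to get BBRBBB; options L={ 0; 1; 3/2; 7/4; 15/8 } R={ 2 } ⇒ 31/16
step 7: add RED to get BBRBBBR; options L={ 0; 1; 3/2; 7/4; 15/8 } R={ 31/16; 2 } ⇒ 61/32
step 8: add RED to get BBRBBBRR; options L={ 0; 1; 3/2; 7/4; 15/8 } R={ 61/32; 31/16; 2 } ⇒ 121/64
step 9: add BLUE to get BBRBBBRRB; options L={ 0; 1; 3/2; 7/4; 15/8; 121/64 } R={ 61/32; 31/16; 2 } ⇒ 243/128
step 10: add RED to get BBRBBBRRBR; options L={ 0; 1; 3/2; 7/4; 15/8; 121/64 } R={ 243/128; 61/32; 31/16; 2 } ⇒ 485/256
step 11: add RED to get BBRBBBRRBRR; options L={ 0; 1; 3/2; 7/4; 15/8; 121/64 } R={ 485/256; 243/128; 61/32; 31/16; 2 } ⇒ 969/512
step 12: add RED to get BBRBBBRRBRRR; options L={ 0; 1; 3/2; 7/4; 15/8; 121/64 } R={ 969/512; 485/256; 243/128; 61/32; 31/16; 2 } ⇒ 1937/1024
step 13: add BLUE to get BBRBBBRRBRRRB; options L={ 0; 1; 3/2; 7/4; 15/8; 121/64; 1937/1024 } R={ 969/512; 485/256; 243/128; 61/32; 31/16; 2 } ⇒ 3875/2048
step 14: add RED to get BBRBBBRRBRRRBR; options L={ 0; 1; 3/2; 7/4; 15/8; 121/64; 1937/1024 } R={ 3875/2048; 969/512; 485/256; 243/128; 61/32; 31/16; 2 } ⇒ 7749/4096
step 15: add BLUE to get BBRBBBRRBRRRBRB; options L={ 0; 1; 3/2; 7/4; 15/8; 121/64; 1937/1024; 7749/4096 } R={ 3875/2048; 969/512; 485/256; 243/128; 61/32; 31/16; 2 } ⇒ 15499/8192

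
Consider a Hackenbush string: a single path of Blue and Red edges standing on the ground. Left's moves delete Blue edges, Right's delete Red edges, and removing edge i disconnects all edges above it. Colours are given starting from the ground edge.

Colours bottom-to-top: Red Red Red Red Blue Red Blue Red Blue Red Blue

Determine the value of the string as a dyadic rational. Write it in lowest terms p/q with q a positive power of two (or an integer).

-469/128

G(R) = { none | 0 } gives -1
G(RR) = { none | -1; 0 } gives -2
G(RRR) = { none | -2; -1; 0 } gives -3
G(RRRR) = { none | -3; -2; -1; 0 } gives -4
G(RRRRB) = { -4 | -3; -2; -1; 0 } gives -7/2
G(RRRRBR) = { -4 | -7/2; -3; -2; -1; 0 } gives -15/4
G(RRRRBRB) = { -4; -15/4 | -7/2; -3; -2; -1; 0 } gives -29/8
G(RRRRBRBR) = { -4; -15/4 | -29/8; -7/2; -3; -2; -1; 0 } gives -59/16
G(RRRRBRBRB) = { -4; -15/4; -59/16 | -29/8; -7/2; -3; -2; -1; 0 } gives -117/32
G(RRRRBRBRBR) = { -4; -15/4; -59/16 | -117/32; -29/8; -7/2; -3; -2; -1; 0 } gives -235/64
G(RRRRBRBRBRB) = { -4; -15/4; -59/16; -235/64 | -117/32; -29/8; -7/2; -3; -2; -1; 0 } gives -469/128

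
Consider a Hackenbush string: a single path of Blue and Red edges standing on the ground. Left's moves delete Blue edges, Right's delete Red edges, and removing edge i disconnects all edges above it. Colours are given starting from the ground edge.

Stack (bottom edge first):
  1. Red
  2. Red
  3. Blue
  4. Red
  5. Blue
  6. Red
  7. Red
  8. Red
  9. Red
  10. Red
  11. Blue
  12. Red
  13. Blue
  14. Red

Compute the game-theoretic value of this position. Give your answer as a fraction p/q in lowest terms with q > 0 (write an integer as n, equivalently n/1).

edge 1 of 14 (Red): { — | 0 } — -1
edge 2 of 14 (Red): { — | -1,0 } — -2
edge 3 of 14 (Blue): { -2 | -1,0 } — -3/2
edge 4 of 14 (Red): { -2 | -3/2,-1,0 } — -7/4
edge 5 of 14 (Blue): { -2,-7/4 | -3/2,-1,0 } — -13/8
edge 6 of 14 (Red): { -2,-7/4 | -13/8,-3/2,-1,0 } — -27/16
edge 7 of 14 (Red): { -2,-7/4 | -27/16,-13/8,-3/2,-1,0 } — -55/32
edge 8 of 14 (Red): { -2,-7/4 | -55/32,-27/16,-13/8,-3/2,-1,0 } — -111/64
edge 9 of 14 (Red): { -2,-7/4 | -111/64,-55/32,-27/16,-13/8,-3/2,-1,0 } — -223/128
edge 10 of 14 (Red): { -2,-7/4 | -223/128,-111/64,-55/32,-27/16,-13/8,-3/2,-1,0 } — -447/256
edge 11 of 14 (Blue): { -2,-7/4,-447/256 | -223/128,-111/64,-55/32,-27/16,-13/8,-3/2,-1,0 } — -893/512
edge 12 of 14 (Red): { -2,-7/4,-447/256 | -893/512,-223/128,-111/64,-55/32,-27/16,-13/8,-3/2,-1,0 } — -1787/1024
edge 13 of 14 (Blue): { -2,-7/4,-447/256,-1787/1024 | -893/512,-223/128,-111/64,-55/32,-27/16,-13/8,-3/2,-1,0 } — -3573/2048
edge 14 of 14 (Red): { -2,-7/4,-447/256,-1787/1024 | -3573/2048,-893/512,-223/128,-111/64,-55/32,-27/16,-13/8,-3/2,-1,0 } — -7147/4096

-7147/4096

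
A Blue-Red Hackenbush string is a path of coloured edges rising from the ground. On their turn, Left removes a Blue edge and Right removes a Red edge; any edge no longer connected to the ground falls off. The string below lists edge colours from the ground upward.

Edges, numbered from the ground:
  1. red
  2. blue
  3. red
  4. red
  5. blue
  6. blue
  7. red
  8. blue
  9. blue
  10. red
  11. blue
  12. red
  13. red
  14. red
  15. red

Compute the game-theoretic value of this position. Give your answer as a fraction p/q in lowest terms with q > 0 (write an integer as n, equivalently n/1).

-12895/16384

1 of 15 · r · max L −∞ · min R 0 => -1
2 of 15 · rb · max L -1 · min R 0 => -1/2
3 of 15 · rbr · max L -1 · min R -1/2 => -3/4
4 of 15 · rbrr · max L -1 · min R -3/4 => -7/8
5 of 15 · rbrrb · max L -7/8 · min R -3/4 => -13/16
6 of 15 · rbrrbb · max L -13/16 · min R -3/4 => -25/32
7 of 15 · rbrrbbr · max L -13/16 · min R -25/32 => -51/64
8 of 15 · rbrrbbrb · max L -51/64 · min R -25/32 => -101/128
9 of 15 · rbrrbbrbb · max L -101/128 · min R -25/32 => -201/256
10 of 15 · rbrrbbrbbr · max L -101/128 · min R -201/256 => -403/512
11 of 15 · rbrrbbrbbrb · max L -403/512 · min R -201/256 => -805/1024
12 of 15 · rbrrbbrbbrbr · max L -403/512 · min R -805/1024 => -1611/2048
13 of 15 · rbrrbbrbbrbrr · max L -403/512 · min R -1611/2048 => -3223/4096
14 of 15 · rbrrbbrbbrbrrr · max L -403/512 · min R -3223/4096 => -6447/8192
15 of 15 · rbrrbbrbbrbrrrr · max L -403/512 · min R -6447/8192 => -12895/16384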